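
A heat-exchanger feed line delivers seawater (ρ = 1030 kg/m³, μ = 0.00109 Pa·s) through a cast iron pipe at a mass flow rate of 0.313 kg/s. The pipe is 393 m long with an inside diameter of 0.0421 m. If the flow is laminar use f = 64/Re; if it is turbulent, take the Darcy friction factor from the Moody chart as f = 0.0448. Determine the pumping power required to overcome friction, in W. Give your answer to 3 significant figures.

A = πD²/4 = π(0.0421)²/4 = 0.001392 m²; mean velocity V = ṁ/(ρA) = 0.313/(1030 · 0.001392) = 0.2183 m/s.
Reynolds number Re = ρVD/μ = 1030 · 0.2183 · 0.0421 / 0.00109 = 8685.
Re > 4000 → turbulent; use the Moody-chart value f = 0.0448.
Darcy-Weisbach: ΔP = f(L/D)(ρV²/2) = 0.0448·(393/0.0421)·(1030·0.2183²/2) = 0.0448·9335·24.54 = 1.026e+04 Pa.
Q = ṁ/ρ = 0.313/1030 = 0.0003039 m³/s.
Pumping power P = QΔP = 0.0003039·1.026e+04 = 3.119 W = 3.12 W.

P ≈ 3.12 W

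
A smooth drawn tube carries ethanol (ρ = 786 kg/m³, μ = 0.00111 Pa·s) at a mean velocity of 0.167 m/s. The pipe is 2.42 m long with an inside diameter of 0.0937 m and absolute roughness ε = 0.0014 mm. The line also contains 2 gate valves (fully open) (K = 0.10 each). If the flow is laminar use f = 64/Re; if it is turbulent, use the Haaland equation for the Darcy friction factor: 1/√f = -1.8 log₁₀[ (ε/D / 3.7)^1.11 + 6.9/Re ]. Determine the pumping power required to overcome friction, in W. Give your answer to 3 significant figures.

Reynolds number Re = ρVD/μ = 786 · 0.167 · 0.0937 / 0.00111 = 1.108e+04.
Re > 4000 → turbulent. Relative roughness ε/D = 1.4e-06/0.0937 = 1.49e-05. Haaland: 1/√f = -1.8 log₁₀[(1.49e-05/3.7)^1.11 + 6.9/1.108e+04] = -1.8 log₁₀[1.03e-06 + 0.000623] = 5.769, so f = 0.03005.
Total minor-loss coefficient ΣK = 2·0.1 = 0.2.
ΔP = [f·L/D + ΣK]·(ρV²/2) = [0.03005·2.42/0.0937 + 0.2]·(786·0.167²/2) = [0.776 + 0.2]·10.96 = 10.7 Pa.
Q = V·A = 0.167·0.006896 = 0.001152 m³/s.
Pumping power P = QΔP = 0.001152·10.7 = 0.01232 W = 0.0123 W.

P ≈ 0.0123 W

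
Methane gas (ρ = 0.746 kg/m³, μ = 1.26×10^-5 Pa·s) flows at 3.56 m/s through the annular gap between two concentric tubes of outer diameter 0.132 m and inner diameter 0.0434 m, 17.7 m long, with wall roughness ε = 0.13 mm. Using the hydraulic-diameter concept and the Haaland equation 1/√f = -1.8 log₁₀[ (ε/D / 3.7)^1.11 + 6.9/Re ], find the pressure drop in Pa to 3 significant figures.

Hydraulic diameter D_h = 4A/P = D_o - D_i = 0.132 - 0.0434 = 0.0886 m.
Re = ρVD_h/μ = 0.746·3.56·0.0886/1.26e-05 = 1.867e+04.
ε/D_h = 0.00013/0.0886 = 0.00147; Haaland gives 1/√f = -1.8 log₁₀[0.000168+0.000369] = 5.886, so f = 0.02886.
ΔP = f(L/D_h)(ρV²/2) = 0.02886·17.7/0.0886·4.727 = 27.26 Pa.

ΔP ≈ 27.3 Pa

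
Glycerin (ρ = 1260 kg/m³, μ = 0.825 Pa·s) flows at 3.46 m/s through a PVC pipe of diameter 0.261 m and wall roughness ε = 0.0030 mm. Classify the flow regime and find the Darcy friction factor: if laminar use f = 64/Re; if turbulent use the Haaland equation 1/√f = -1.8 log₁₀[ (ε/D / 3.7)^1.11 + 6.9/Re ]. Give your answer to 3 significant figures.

Re = ρVD/μ = 1260·3.46·0.261/0.825 = 1379.
Re < 2300 → laminar, so f = 64/Re = 0.0464 (roughness is irrelevant in laminar flow).

f ≈ 0.0464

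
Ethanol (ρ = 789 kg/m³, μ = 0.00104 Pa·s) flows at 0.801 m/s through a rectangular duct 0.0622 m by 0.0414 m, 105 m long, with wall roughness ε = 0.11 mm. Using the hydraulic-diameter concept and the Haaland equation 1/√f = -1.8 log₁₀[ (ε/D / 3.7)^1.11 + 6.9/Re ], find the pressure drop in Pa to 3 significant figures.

Hydraulic diameter D_h = 4A/P = 4·(0.0622·0.0414)/(2·(0.0622+0.0414)) = 0.0103/0.2072 = 0.04971 m.
Re = ρVD_h/μ = 789·0.801·0.04971/0.00104 = 3.021e+04.
ε/D_h = 0.00011/0.04971 = 0.00221; Haaland gives 1/√f = -1.8 log₁₀[0.000264+0.000228] = 5.953, so f = 0.02822.
ΔP = f(L/D_h)(ρV²/2) = 0.02822·105/0.04971·253.1 = 1.508e+04 Pa.

ΔP ≈ 15100 Pa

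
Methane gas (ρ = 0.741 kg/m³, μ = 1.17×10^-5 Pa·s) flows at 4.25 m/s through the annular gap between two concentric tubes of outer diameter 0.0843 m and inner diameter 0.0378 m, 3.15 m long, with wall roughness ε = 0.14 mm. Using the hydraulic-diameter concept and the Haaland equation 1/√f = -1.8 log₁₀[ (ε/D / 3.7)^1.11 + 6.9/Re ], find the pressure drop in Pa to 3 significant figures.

ΔP ≈ 15.2 Pa

Hydraulic diameter D_h = 4A/P = D_o - D_i = 0.0843 - 0.0378 = 0.0465 m.
Re = ρVD_h/μ = 0.741·4.25·0.0465/1.17e-05 = 1.252e+04.
ε/D_h = 0.00014/0.0465 = 0.00301; Haaland gives 1/√f = -1.8 log₁₀[0.000372+0.000551] = 5.462, so f = 0.03352.
ΔP = f(L/D_h)(ρV²/2) = 0.03352·3.15/0.0465·6.692 = 15.19 Pa.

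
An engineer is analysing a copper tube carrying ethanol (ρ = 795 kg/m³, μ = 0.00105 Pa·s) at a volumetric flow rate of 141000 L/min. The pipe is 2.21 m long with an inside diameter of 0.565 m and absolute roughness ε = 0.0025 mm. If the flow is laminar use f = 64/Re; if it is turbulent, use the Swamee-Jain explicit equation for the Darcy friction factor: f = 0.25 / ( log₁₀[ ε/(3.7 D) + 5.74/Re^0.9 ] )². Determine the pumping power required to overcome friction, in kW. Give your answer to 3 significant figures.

Q = 141000 L/min = 141000/60000 = 2.35 m³/s.
Cross-sectional area A = πD²/4 = π(0.565)²/4 = 0.2507 m²; mean velocity V = Q/A = 2.35/0.2507 = 9.373 m/s.
Reynolds number Re = ρVD/μ = 795 · 9.373 · 0.565 / 0.00105 = 4.01e+06.
Re > 4000 → turbulent. Relative roughness ε/D = 2.5e-06/0.565 = 4.42e-06. Swamee-Jain: f = 0.25/(log₁₀[4.42e-06/3.7 + 5.74/4.01e+06^0.9])² = 0.25/(log₁₀[1.2e-06 + 6.55e-06])² = 0.25/(-5.111)² = 0.00957.
Darcy-Weisbach: ΔP = f(L/D)(ρV²/2) = 0.00957·(2.21/0.565)·(795·9.373²/2) = 0.00957·3.912·3.492e+04 = 1307 Pa.
Pumping power P = QΔP = 2.35·1307 = 3072 W = 3.07 kW.

P ≈ 3.07 kW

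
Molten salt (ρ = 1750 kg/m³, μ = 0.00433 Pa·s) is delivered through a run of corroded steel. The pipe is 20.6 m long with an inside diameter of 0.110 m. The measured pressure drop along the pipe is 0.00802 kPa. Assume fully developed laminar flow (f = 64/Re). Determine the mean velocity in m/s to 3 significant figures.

For laminar flow, f = 64/Re with Re = ρVD/μ, so Darcy-Weisbach reduces to ΔP = 32μLV/D². Solving for V: V = ΔP·D²/(32μL) = 8.02·(0.11)²/(32·0.00433·20.6) = 0.034 m/s.
Check: Re = ρVD/μ = 1750·0.034·0.11/0.00433 = 1511 < 2300, so the laminar assumption holds.

V ≈ 0.0340 m/s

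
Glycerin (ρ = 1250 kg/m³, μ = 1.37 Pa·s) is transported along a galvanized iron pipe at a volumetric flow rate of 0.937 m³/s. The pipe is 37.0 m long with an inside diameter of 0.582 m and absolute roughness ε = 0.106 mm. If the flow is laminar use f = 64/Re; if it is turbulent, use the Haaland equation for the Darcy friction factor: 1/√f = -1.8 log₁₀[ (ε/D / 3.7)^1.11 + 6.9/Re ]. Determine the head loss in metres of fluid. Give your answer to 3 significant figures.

Cross-sectional area A = πD²/4 = π(0.582)²/4 = 0.266 m²; mean velocity V = Q/A = 0.937/0.266 = 3.522 m/s.
Reynolds number Re = ρVD/μ = 1250 · 3.522 · 0.582 / 1.37 = 1870.
Re < 2300 → laminar flow, so f = 64/Re = 64/1870 = 0.03422 (the turbulent correlation is not needed).
Darcy-Weisbach: ΔP = f(L/D)(ρV²/2) = 0.03422·(37/0.582)·(1250·3.522²/2) = 0.03422·63.57·7753 = 1.687e+04 Pa.
Head loss h_f = ΔP/(ρg) = 1.687e+04/(1250·9.81) = 1.38 m.

h_f ≈ 1.38 m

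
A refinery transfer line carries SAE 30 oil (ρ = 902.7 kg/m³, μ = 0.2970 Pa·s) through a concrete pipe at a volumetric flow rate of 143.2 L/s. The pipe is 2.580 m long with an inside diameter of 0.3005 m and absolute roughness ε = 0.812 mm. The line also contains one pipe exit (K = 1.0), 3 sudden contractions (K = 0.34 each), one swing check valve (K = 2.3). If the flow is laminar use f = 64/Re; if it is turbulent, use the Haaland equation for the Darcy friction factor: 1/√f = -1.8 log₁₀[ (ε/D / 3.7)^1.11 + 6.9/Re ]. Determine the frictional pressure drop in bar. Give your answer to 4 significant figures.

Q = 143.2 L/s = 143.2/1000 = 0.1432 m³/s.
Cross-sectional area A = πD²/4 = π(0.3005)²/4 = 0.07092 m²; mean velocity V = Q/A = 0.1432/0.07092 = 2.019 m/s.
Reynolds number Re = ρVD/μ = 902.7 · 2.019 · 0.3005 / 0.297 = 1844.
Re < 2300 → laminar flow, so f = 64/Re = 64/1844 = 0.0347 (the turbulent correlation is not needed).
Total minor-loss coefficient ΣK = 1·1 + 3·0.34 + 1·2.3 = 4.32.
ΔP = [f·L/D + ΣK]·(ρV²/2) = [0.0347·2.58/0.3005 + 4.32]·(902.7·2.019²/2) = [0.298 + 4.32]·1840 = 8498 Pa.
ΔP = 8498 Pa = 0.08498 bar.

ΔP ≈ 0.08498 bar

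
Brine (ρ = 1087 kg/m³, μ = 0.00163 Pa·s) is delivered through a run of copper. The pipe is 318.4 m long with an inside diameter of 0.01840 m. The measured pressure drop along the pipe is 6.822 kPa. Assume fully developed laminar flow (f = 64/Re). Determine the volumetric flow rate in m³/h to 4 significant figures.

For laminar flow, f = 64/Re with Re = ρVD/μ, so Darcy-Weisbach reduces to ΔP = 32μLV/D². Solving for V: V = ΔP·D²/(32μL) = 6822·(0.0184)²/(32·0.00163·318.4) = 0.1391 m/s.
Check: Re = ρVD/μ = 1087·0.1391·0.0184/0.00163 = 1706 < 2300, so the laminar assumption holds.
Q = V·A = 0.1391·(π/4·0.0184²) = 3.698e-05 m³/s = 0.1331 m³/h.

Q ≈ 0.1331 m³/h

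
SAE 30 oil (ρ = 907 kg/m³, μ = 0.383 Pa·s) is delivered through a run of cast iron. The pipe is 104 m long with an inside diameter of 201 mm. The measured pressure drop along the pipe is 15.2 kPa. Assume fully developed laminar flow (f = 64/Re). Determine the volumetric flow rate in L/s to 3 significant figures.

Q ≈ 15.3 L/s

For laminar flow, f = 64/Re with Re = ρVD/μ, so Darcy-Weisbach reduces to ΔP = 32μLV/D². Solving for V: V = ΔP·D²/(32μL) = 1.52e+04·(0.201)²/(32·0.383·104) = 0.4818 m/s.
Check: Re = ρVD/μ = 907·0.4818·0.201/0.383 = 229.3 < 2300, so the laminar assumption holds.
Q = V·A = 0.4818·(π/4·0.201²) = 0.01529 m³/s = 15.3 L/s.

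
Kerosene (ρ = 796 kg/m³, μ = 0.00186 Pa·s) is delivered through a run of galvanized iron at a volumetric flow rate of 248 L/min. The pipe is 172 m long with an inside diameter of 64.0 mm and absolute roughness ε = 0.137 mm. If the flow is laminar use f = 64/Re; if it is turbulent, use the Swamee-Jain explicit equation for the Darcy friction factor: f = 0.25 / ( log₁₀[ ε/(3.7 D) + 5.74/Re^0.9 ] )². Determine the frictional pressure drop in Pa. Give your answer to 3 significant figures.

ΔP ≈ 49700 Pa

Q = 248 L/min = 248/60000 = 0.004133 m³/s.
Cross-sectional area A = πD²/4 = π(0.064)²/4 = 0.003217 m²; mean velocity V = Q/A = 0.004133/0.003217 = 1.285 m/s.
Reynolds number Re = ρVD/μ = 796 · 1.285 · 0.064 / 0.00186 = 3.519e+04.
Re > 4000 → turbulent. Relative roughness ε/D = 0.000137/0.064 = 0.00214. Swamee-Jain: f = 0.25/(log₁₀[0.00214/3.7 + 5.74/3.519e+04^0.9])² = 0.25/(log₁₀[0.000579 + 0.000465])² = 0.25/(-2.982)² = 0.02812.
Darcy-Weisbach: ΔP = f(L/D)(ρV²/2) = 0.02812·(172/0.064)·(796·1.285²/2) = 0.02812·2688·657 = 4.966e+04 Pa.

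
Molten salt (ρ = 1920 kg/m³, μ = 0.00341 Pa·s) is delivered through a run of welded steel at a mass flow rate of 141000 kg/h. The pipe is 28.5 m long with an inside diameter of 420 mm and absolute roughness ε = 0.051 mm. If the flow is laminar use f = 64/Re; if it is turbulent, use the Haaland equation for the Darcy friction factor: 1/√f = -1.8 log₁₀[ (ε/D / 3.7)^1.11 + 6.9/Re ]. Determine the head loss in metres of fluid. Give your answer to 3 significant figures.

ṁ = 141000 kg/h = 141000/3600 = 39.17 kg/s.
A = πD²/4 = π(0.42)²/4 = 0.1385 m²; mean velocity V = ṁ/(ρA) = 39.17/(1920 · 0.1385) = 0.1472 m/s.
Reynolds number Re = ρVD/μ = 1920 · 0.1472 · 0.42 / 0.00341 = 3.482e+04.
Re > 4000 → turbulent. Relative roughness ε/D = 5.1e-05/0.42 = 0.000121. Haaland: 1/√f = -1.8 log₁₀[(0.000121/3.7)^1.11 + 6.9/3.482e+04] = -1.8 log₁₀[1.05e-05 + 0.000198] = 6.625, so f = 0.02279.
Darcy-Weisbach: ΔP = f(L/D)(ρV²/2) = 0.02279·(28.5/0.42)·(1920·0.1472²/2) = 0.02279·67.86·20.81 = 32.18 Pa.
Head loss h_f = ΔP/(ρg) = 32.18/(1920·9.81) = 0.00171 m.

h_f ≈ 0.00171 m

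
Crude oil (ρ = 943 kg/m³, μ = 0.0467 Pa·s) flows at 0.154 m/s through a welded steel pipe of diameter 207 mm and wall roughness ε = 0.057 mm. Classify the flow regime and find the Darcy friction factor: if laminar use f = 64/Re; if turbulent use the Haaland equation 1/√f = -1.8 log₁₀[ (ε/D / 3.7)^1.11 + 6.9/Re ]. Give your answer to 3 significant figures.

Re = ρVD/μ = 943·0.154·0.207/0.0467 = 643.7.
Re < 2300 → laminar, so f = 64/Re = 0.09942 (roughness is irrelevant in laminar flow).

f ≈ 0.0994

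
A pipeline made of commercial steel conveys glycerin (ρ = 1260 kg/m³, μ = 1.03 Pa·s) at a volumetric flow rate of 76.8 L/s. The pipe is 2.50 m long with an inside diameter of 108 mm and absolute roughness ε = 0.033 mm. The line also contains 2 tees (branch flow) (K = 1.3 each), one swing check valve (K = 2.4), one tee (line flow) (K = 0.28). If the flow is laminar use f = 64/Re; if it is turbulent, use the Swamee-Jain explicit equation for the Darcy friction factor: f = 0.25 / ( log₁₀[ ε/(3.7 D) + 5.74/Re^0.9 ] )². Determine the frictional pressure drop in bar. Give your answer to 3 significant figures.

ΔP ≈ 2.93 bar

Q = 76.8 L/s = 76.8/1000 = 0.0768 m³/s.
Cross-sectional area A = πD²/4 = π(0.108)²/4 = 0.009161 m²; mean velocity V = Q/A = 0.0768/0.009161 = 8.383 m/s.
Reynolds number Re = ρVD/μ = 1260 · 8.383 · 0.108 / 1.03 = 1108.
Re < 2300 → laminar flow, so f = 64/Re = 64/1108 = 0.05778 (the turbulent correlation is not needed).
Total minor-loss coefficient ΣK = 2·1.3 + 1·2.4 + 1·0.28 = 5.28.
ΔP = [f·L/D + ΣK]·(ρV²/2) = [0.05778·2.5/0.108 + 5.28]·(1260·8.383²/2) = [1.338 + 5.28]·4.428e+04 = 2.93e+05 Pa.
ΔP = 2.93e+05 Pa = 2.93 bar.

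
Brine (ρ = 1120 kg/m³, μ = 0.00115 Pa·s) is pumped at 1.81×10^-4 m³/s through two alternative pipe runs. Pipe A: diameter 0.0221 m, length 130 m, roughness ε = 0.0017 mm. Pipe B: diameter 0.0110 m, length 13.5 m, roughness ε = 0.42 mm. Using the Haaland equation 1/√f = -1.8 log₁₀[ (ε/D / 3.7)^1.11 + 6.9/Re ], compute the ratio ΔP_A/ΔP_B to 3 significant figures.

Pipe A: V = Q/A = 0.000181/0.0003836 = 0.4719 m/s; Re = 1.016e+04; ε/D = 7.69e-05; Haaland → f = 0.03083; ΔP_A = f(L/D)(ρV²/2) = 2.261e+04 Pa.
Pipe B: V = Q/A = 0.000181/9.503e-05 = 1.905 m/s; Re = 2.04e+04; ε/D = 0.0382; Haaland → f = 0.06483; ΔP_B = f(L/D)(ρV²/2) = 1.616e+05 Pa.
ΔP_A/ΔP_B = 2.261e+04/1.616e+05 = 0.140.

ΔP_A/ΔP_B ≈ 0.140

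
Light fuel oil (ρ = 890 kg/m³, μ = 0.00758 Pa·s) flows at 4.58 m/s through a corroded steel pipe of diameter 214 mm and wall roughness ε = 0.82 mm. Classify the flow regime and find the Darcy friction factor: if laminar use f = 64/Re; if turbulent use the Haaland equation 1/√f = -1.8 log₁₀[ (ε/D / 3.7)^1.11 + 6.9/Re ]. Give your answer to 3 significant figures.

Re = ρVD/μ = 890·4.58·0.214/0.00758 = 1.151e+05.
Re > 4000 → turbulent. ε/D = 0.00082/0.214 = 0.00383; Haaland: 1/√f = -1.8 log₁₀[0.000486 + 6e-05] = 5.873, so f = 0.02899.

f ≈ 0.0290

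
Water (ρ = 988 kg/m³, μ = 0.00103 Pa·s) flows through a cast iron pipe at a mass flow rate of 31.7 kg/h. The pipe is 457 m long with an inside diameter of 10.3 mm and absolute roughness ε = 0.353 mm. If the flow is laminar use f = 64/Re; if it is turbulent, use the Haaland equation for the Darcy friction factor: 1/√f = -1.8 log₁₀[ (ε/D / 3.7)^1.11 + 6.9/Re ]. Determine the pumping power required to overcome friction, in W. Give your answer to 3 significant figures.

ṁ = 31.7 kg/h = 31.7/3600 = 0.008806 kg/s.
A = πD²/4 = π(0.0103)²/4 = 8.332e-05 m²; mean velocity V = ṁ/(ρA) = 0.008806/(988 · 8.332e-05) = 0.107 m/s.
Reynolds number Re = ρVD/μ = 988 · 0.107 · 0.0103 / 0.00103 = 1057.
Re < 2300 → laminar flow, so f = 64/Re = 64/1057 = 0.06056 (the turbulent correlation is not needed).
Darcy-Weisbach: ΔP = f(L/D)(ρV²/2) = 0.06056·(457/0.0103)·(988·0.107²/2) = 0.06056·4.437e+04·5.652 = 1.519e+04 Pa.
Q = ṁ/ρ = 0.008806/988 = 8.913e-06 m³/s.
Pumping power P = QΔP = 8.913e-06·1.519e+04 = 0.1354 W = 0.135 W.

P ≈ 0.135 W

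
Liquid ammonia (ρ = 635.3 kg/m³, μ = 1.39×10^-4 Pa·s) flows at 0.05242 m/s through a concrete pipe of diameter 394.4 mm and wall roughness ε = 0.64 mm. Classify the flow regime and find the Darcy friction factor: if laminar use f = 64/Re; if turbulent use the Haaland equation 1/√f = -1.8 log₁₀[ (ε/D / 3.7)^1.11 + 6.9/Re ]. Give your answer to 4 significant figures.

Re = ρVD/μ = 635.3·0.05242·0.3944/0.000139 = 9.449e+04.
Re > 4000 → turbulent. ε/D = 0.00064/0.3944 = 0.00162; Haaland: 1/√f = -1.8 log₁₀[0.000187 + 7.3e-05] = 6.452, so f = 0.02402.

f ≈ 0.02402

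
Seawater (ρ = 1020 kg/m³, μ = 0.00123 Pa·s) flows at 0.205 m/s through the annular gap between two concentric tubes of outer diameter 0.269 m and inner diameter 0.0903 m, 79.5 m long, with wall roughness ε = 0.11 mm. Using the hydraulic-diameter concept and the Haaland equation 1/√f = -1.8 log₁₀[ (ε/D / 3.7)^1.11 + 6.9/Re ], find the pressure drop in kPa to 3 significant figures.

Hydraulic diameter D_h = 4A/P = D_o - D_i = 0.269 - 0.0903 = 0.1787 m.
Re = ρVD_h/μ = 1020·0.205·0.1787/0.00123 = 3.038e+04.
ε/D_h = 0.00011/0.1787 = 0.000616; Haaland gives 1/√f = -1.8 log₁₀[6.39e-05+0.000227] = 6.365, so f = 0.02468.
ΔP = f(L/D_h)(ρV²/2) = 0.02468·79.5/0.1787·21.43 = 235.4 Pa.
ΔP = 0.235 kPa.

ΔP ≈ 0.235 kPa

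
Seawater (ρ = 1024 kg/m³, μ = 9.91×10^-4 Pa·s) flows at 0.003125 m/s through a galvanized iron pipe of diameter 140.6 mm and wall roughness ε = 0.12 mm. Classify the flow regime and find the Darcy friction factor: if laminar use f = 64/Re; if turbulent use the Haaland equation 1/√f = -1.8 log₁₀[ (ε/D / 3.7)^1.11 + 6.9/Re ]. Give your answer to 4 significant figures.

Re = ρVD/μ = 1024·0.003125·0.1406/0.000991 = 454.
Re < 2300 → laminar, so f = 64/Re = 0.141 (roughness is irrelevant in laminar flow).

f ≈ 0.1410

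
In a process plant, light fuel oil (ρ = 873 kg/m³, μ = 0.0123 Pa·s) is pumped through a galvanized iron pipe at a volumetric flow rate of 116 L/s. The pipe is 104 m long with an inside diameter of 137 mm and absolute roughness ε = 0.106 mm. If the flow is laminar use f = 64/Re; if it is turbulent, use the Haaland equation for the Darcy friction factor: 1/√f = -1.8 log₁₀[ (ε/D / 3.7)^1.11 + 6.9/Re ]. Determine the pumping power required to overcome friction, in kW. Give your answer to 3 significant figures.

P ≈ 51.9 kW

Q = 116 L/s = 116/1000 = 0.116 m³/s.
Cross-sectional area A = πD²/4 = π(0.137)²/4 = 0.01474 m²; mean velocity V = Q/A = 0.116/0.01474 = 7.869 m/s.
Reynolds number Re = ρVD/μ = 873 · 7.869 · 0.137 / 0.0123 = 7.652e+04.
Re > 4000 → turbulent. Relative roughness ε/D = 0.000106/0.137 = 0.000774. Haaland: 1/√f = -1.8 log₁₀[(0.000774/3.7)^1.11 + 6.9/7.652e+04] = -1.8 log₁₀[8.23e-05 + 9.02e-05] = 6.774, so f = 0.02179.
Darcy-Weisbach: ΔP = f(L/D)(ρV²/2) = 0.02179·(104/0.137)·(873·7.869²/2) = 0.02179·759.1·2.703e+04 = 4.472e+05 Pa.
Pumping power P = QΔP = 0.116·4.472e+05 = 51870 W = 51.9 kW.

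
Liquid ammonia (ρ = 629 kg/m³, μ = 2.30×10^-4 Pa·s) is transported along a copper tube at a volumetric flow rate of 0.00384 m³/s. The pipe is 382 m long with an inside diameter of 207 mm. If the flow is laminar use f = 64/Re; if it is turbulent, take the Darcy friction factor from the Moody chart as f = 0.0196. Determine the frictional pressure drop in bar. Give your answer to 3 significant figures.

ΔP ≈ 0.00148 bar

Cross-sectional area A = πD²/4 = π(0.207)²/4 = 0.03365 m²; mean velocity V = Q/A = 0.00384/0.03365 = 0.1141 m/s.
Reynolds number Re = ρVD/μ = 629 · 0.1141 · 0.207 / 0.00023 = 6.459e+04.
Re > 4000 → turbulent; use the Moody-chart value f = 0.0196.
Darcy-Weisbach: ΔP = f(L/D)(ρV²/2) = 0.0196·(382/0.207)·(629·0.1141²/2) = 0.0196·1845·4.095 = 148.1 Pa.
ΔP = 148.1 Pa = 0.00148 bar.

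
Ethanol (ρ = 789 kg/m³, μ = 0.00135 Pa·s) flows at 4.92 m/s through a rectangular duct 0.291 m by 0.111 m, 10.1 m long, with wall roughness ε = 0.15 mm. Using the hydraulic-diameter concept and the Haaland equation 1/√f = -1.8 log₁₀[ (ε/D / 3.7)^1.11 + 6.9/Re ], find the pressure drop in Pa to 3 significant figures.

ΔP ≈ 12000 Pa

Hydraulic diameter D_h = 4A/P = 4·(0.291·0.111)/(2·(0.291+0.111)) = 0.1292/0.804 = 0.1607 m.
Re = ρVD_h/μ = 789·4.92·0.1607/0.00135 = 4.621e+05.
ε/D_h = 0.00015/0.1607 = 0.000933; Haaland gives 1/√f = -1.8 log₁₀[0.000101+1.49e-05] = 7.082, so f = 0.01994.
ΔP = f(L/D_h)(ρV²/2) = 0.01994·10.1/0.1607·9549 = 1.197e+04 Pa.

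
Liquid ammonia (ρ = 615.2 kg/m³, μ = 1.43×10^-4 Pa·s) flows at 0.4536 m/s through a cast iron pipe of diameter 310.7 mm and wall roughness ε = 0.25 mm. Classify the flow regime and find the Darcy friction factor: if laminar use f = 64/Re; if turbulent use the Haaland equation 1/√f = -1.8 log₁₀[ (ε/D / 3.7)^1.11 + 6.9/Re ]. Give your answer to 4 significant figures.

f ≈ 0.01918

Re = ρVD/μ = 615.2·0.4536·0.3107/0.000143 = 6.063e+05.
Re > 4000 → turbulent. ε/D = 0.00025/0.3107 = 0.000805; Haaland: 1/√f = -1.8 log₁₀[8.6e-05 + 1.14e-05] = 7.221, so f = 0.01918.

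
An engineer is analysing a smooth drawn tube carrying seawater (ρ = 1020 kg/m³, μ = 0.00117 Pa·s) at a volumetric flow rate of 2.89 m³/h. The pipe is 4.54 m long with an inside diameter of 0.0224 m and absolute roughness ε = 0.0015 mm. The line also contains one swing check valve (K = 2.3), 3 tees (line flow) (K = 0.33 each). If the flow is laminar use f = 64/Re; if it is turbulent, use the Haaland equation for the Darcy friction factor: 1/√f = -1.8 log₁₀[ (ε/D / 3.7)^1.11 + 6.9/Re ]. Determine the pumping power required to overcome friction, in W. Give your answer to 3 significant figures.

Q = 2.89 m³/h = 2.89/3600 = 0.0008028 m³/s.
Cross-sectional area A = πD²/4 = π(0.0224)²/4 = 0.0003941 m²; mean velocity V = Q/A = 0.0008028/0.0003941 = 2.037 m/s.
Reynolds number Re = ρVD/μ = 1020 · 2.037 · 0.0224 / 0.00117 = 3.978e+04.
Re > 4000 → turbulent. Relative roughness ε/D = 1.5e-06/0.0224 = 6.7e-05. Haaland: 1/√f = -1.8 log₁₀[(6.7e-05/3.7)^1.11 + 6.9/3.978e+04] = -1.8 log₁₀[5.44e-06 + 0.000173] = 6.745, so f = 0.02198.
Total minor-loss coefficient ΣK = 1·2.3 + 3·0.33 = 3.29.
ΔP = [f·L/D + ΣK]·(ρV²/2) = [0.02198·4.54/0.0224 + 3.29]·(1020·2.037²/2) = [4.455 + 3.29]·2116 = 1.639e+04 Pa.
Pumping power P = QΔP = 0.0008028·1.639e+04 = 13.16 W = 13.2 W.

P ≈ 13.2 W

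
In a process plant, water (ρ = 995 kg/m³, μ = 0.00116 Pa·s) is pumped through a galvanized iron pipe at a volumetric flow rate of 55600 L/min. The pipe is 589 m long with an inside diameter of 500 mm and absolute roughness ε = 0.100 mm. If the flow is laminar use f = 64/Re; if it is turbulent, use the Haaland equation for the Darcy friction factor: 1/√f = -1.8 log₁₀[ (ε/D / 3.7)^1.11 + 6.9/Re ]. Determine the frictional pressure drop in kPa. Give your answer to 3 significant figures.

Q = 55600 L/min = 55600/60000 = 0.9267 m³/s.
Cross-sectional area A = πD²/4 = π(0.5)²/4 = 0.1963 m²; mean velocity V = Q/A = 0.9267/0.1963 = 4.719 m/s.
Reynolds number Re = ρVD/μ = 995 · 4.719 · 0.5 / 0.00116 = 2.024e+06.
Re > 4000 → turbulent. Relative roughness ε/D = 0.0001/0.5 = 0.0002. Haaland: 1/√f = -1.8 log₁₀[(0.0002/3.7)^1.11 + 6.9/2.024e+06] = -1.8 log₁₀[1.83e-05 + 3.41e-06] = 8.393, so f = 0.0142.
Darcy-Weisbach: ΔP = f(L/D)(ρV²/2) = 0.0142·(589/0.5)·(995·4.719²/2) = 0.0142·1178·1.108e+04 = 1.853e+05 Pa.
ΔP = 1.853e+05 Pa = 185 kPa.

ΔP ≈ 185 kPa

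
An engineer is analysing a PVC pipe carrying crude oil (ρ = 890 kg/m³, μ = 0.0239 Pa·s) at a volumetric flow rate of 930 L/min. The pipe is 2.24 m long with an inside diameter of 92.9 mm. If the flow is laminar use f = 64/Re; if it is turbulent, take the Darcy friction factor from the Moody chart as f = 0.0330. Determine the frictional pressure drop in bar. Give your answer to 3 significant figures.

Q = 930 L/min = 930/60000 = 0.0155 m³/s.
Cross-sectional area A = πD²/4 = π(0.0929)²/4 = 0.006778 m²; mean velocity V = Q/A = 0.0155/0.006778 = 2.287 m/s.
Reynolds number Re = ρVD/μ = 890 · 2.287 · 0.0929 / 0.0239 = 7911.
Re > 4000 → turbulent; use the Moody-chart value f = 0.0330.
Darcy-Weisbach: ΔP = f(L/D)(ρV²/2) = 0.033·(2.24/0.0929)·(890·2.287²/2) = 0.033·24.11·2327 = 1852 Pa.
ΔP = 1852 Pa = 0.0185 bar.

ΔP ≈ 0.0185 bar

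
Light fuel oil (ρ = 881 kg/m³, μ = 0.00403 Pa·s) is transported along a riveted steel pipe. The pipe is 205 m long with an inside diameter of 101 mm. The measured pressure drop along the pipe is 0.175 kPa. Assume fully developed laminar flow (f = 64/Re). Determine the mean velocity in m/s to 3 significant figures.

V ≈ 0.0675 m/s

For laminar flow, f = 64/Re with Re = ρVD/μ, so Darcy-Weisbach reduces to ΔP = 32μLV/D². Solving for V: V = ΔP·D²/(32μL) = 175·(0.101)²/(32·0.00403·205) = 0.06753 m/s.
Check: Re = ρVD/μ = 881·0.06753·0.101/0.00403 = 1491 < 2300, so the laminar assumption holds.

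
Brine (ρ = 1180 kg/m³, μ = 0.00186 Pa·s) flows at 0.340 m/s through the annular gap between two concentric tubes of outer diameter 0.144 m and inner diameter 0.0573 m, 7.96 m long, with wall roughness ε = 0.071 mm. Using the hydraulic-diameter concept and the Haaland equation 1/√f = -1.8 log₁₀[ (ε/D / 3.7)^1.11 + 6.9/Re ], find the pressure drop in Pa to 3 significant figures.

Hydraulic diameter D_h = 4A/P = D_o - D_i = 0.144 - 0.0573 = 0.0867 m.
Re = ρVD_h/μ = 1180·0.34·0.0867/0.00186 = 1.87e+04.
ε/D_h = 7.1e-05/0.0867 = 0.000819; Haaland gives 1/√f = -1.8 log₁₀[8.77e-05+0.000369] = 6.013, so f = 0.02766.
ΔP = f(L/D_h)(ρV²/2) = 0.02766·7.96/0.0867·68.2 = 173.2 Pa.

ΔP ≈ 173 Pa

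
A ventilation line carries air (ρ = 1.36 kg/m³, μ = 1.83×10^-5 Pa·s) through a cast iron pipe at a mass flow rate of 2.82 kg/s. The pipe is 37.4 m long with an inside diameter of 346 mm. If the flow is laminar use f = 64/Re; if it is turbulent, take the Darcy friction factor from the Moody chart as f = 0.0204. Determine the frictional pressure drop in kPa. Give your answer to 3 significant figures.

ΔP ≈ 0.729 kPa

A = πD²/4 = π(0.346)²/4 = 0.09402 m²; mean velocity V = ṁ/(ρA) = 2.82/(1.36 · 0.09402) = 22.05 m/s.
Reynolds number Re = ρVD/μ = 1.36 · 22.05 · 0.346 / 1.83e-05 = 5.671e+05.
Re > 4000 → turbulent; use the Moody-chart value f = 0.0204.
Darcy-Weisbach: ΔP = f(L/D)(ρV²/2) = 0.0204·(37.4/0.346)·(1.36·22.05²/2) = 0.0204·108.1·330.7 = 729.2 Pa.
ΔP = 729.2 Pa = 0.729 kPa.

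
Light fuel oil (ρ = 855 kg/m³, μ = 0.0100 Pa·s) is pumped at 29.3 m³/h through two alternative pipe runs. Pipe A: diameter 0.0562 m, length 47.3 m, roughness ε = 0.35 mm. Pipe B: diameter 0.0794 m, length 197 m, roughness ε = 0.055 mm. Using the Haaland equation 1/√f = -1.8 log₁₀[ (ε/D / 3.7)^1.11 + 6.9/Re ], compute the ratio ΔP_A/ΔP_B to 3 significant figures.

Pipe A: V = Q/A = 0.008139/0.002481 = 3.281 m/s; Re = 1.577e+04; ε/D = 0.00623; Haaland → f = 0.03681; ΔP_A = f(L/D)(ρV²/2) = 1.426e+05 Pa.
Pipe B: V = Q/A = 0.008139/0.004951 = 1.644 m/s; Re = 1.116e+04; ε/D = 0.000693; Haaland → f = 0.0309; ΔP_B = f(L/D)(ρV²/2) = 8.856e+04 Pa.
ΔP_A/ΔP_B = 1.426e+05/8.856e+04 = 1.61.

ΔP_A/ΔP_B ≈ 1.61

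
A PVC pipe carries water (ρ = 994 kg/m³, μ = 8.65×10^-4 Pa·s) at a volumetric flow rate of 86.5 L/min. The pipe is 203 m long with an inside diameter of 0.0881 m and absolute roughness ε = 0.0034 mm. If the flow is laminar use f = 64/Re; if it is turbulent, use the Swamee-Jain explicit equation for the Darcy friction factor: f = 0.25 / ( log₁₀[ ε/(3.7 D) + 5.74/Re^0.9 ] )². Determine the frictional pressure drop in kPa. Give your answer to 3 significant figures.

Q = 86.5 L/min = 86.5/60000 = 0.001442 m³/s.
Cross-sectional area A = πD²/4 = π(0.0881)²/4 = 0.006096 m²; mean velocity V = Q/A = 0.001442/0.006096 = 0.2365 m/s.
Reynolds number Re = ρVD/μ = 994 · 0.2365 · 0.0881 / 0.000865 = 2.394e+04.
Re > 4000 → turbulent. Relative roughness ε/D = 3.4e-06/0.0881 = 3.86e-05. Swamee-Jain: f = 0.25/(log₁₀[3.86e-05/3.7 + 5.74/2.394e+04^0.9])² = 0.25/(log₁₀[1.04e-05 + 0.000657])² = 0.25/(-3.176)² = 0.02479.
Darcy-Weisbach: ΔP = f(L/D)(ρV²/2) = 0.02479·(203/0.0881)·(994·0.2365²/2) = 0.02479·2304·27.8 = 1588 Pa.
ΔP = 1588 Pa = 1.59 kPa.

ΔP ≈ 1.59 kPa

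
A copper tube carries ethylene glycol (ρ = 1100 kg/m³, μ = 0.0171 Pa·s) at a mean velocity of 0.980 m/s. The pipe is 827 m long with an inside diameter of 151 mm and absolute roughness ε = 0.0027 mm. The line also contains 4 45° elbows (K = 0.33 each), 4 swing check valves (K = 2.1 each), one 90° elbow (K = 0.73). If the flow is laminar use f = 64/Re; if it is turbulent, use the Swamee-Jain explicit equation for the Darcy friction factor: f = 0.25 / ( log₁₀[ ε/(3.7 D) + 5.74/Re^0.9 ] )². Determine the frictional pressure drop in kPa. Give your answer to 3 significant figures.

Reynolds number Re = ρVD/μ = 1100 · 0.98 · 0.151 / 0.0171 = 9519.
Re > 4000 → turbulent. Relative roughness ε/D = 2.7e-06/0.151 = 1.79e-05. Swamee-Jain: f = 0.25/(log₁₀[1.79e-05/3.7 + 5.74/9519^0.9])² = 0.25/(log₁₀[4.83e-06 + 0.00151])² = 0.25/(-2.82)² = 0.03143.
Total minor-loss coefficient ΣK = 4·0.33 + 4·2.1 + 1·0.73 = 10.5.
ΔP = [f·L/D + ΣK]·(ρV²/2) = [0.03143·827/0.151 + 10.5]·(1100·0.98²/2) = [172.1 + 10.5]·528.2 = 9.644e+04 Pa.
ΔP = 9.644e+04 Pa = 96.4 kPa.

ΔP ≈ 96.4 kPa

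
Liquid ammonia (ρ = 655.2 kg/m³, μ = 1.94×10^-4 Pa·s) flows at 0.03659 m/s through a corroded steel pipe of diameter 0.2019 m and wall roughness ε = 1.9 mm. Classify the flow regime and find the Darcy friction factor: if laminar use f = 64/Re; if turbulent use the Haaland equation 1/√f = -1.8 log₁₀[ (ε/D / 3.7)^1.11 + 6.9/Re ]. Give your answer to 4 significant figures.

f ≈ 0.03944

Re = ρVD/μ = 655.2·0.03659·0.2019/0.000194 = 2.495e+04.
Re > 4000 → turbulent. ε/D = 0.0019/0.2019 = 0.00941; Haaland: 1/√f = -1.8 log₁₀[0.00132 + 0.000277] = 5.035, so f = 0.03944.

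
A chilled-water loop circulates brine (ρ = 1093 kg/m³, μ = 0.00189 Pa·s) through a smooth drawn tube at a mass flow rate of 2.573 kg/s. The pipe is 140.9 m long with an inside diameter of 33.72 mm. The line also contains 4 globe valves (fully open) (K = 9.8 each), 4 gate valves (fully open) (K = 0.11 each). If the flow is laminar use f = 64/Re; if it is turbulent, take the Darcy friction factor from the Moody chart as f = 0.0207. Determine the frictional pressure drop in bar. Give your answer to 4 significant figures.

ΔP ≈ 4.790 bar

A = πD²/4 = π(0.03372)²/4 = 0.000893 m²; mean velocity V = ṁ/(ρA) = 2.573/(1093 · 0.000893) = 2.636 m/s.
Reynolds number Re = ρVD/μ = 1093 · 2.636 · 0.03372 / 0.00189 = 5.14e+04.
Re > 4000 → turbulent; use the Moody-chart value f = 0.0207.
Total minor-loss coefficient ΣK = 4·9.8 + 4·0.11 = 39.6.
ΔP = [f·L/D + ΣK]·(ρV²/2) = [0.0207·140.9/0.03372 + 39.6]·(1093·2.636²/2) = [86.5 + 39.6]·3798 = 4.79e+05 Pa.
ΔP = 4.79e+05 Pa = 4.790 bar.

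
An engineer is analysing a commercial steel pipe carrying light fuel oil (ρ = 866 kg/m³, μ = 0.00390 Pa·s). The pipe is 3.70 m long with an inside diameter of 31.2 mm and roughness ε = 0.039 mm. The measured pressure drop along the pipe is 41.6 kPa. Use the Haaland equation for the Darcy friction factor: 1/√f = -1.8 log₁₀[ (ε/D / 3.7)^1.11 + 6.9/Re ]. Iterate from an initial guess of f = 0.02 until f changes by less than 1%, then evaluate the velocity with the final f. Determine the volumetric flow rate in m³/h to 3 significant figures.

Q ≈ 15.6 m³/h

Rearranging Darcy-Weisbach: V = √(2·ΔP·D/(f·L·ρ)). With ε/D = 3.9e-05/0.0312 = 0.00125, iterate starting from f = 0.02:
  f = 0.02 → V = √(2·4.16e+04·0.0312/(0.02·3.7·866)) = 6.364 m/s; Re = ρVD/μ = 4.409e+04; f → 0.0248
  f = 0.0248 → V = 5.715 m/s; Re = 3.96e+04; f → 0.02516
  f = 0.02516 → V = 5.674 m/s; Re = 3.931e+04; f → 0.02519
Converged (Δf/f < 1%). With the final f = 0.02519: V = √(2·4.16e+04·0.0312/(0.02519·3.7·866)) = 5.672 m/s.
Q = V·A = 5.672·(π/4·0.0312²) = 0.004336 m³/s = 15.6 m³/h.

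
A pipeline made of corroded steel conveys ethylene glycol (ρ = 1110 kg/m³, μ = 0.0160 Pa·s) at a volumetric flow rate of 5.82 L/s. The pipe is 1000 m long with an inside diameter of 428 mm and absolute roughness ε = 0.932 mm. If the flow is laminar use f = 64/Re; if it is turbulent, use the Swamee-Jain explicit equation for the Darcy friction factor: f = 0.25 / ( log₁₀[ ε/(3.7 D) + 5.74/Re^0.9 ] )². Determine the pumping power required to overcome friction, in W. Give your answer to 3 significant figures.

P ≈ 0.658 W

Q = 5.82 L/s = 5.82/1000 = 0.00582 m³/s.
Cross-sectional area A = πD²/4 = π(0.428)²/4 = 0.1439 m²; mean velocity V = Q/A = 0.00582/0.1439 = 0.04045 m/s.
Reynolds number Re = ρVD/μ = 1110 · 0.04045 · 0.428 / 0.016 = 1201.
Re < 2300 → laminar flow, so f = 64/Re = 64/1201 = 0.05328 (the turbulent correlation is not needed).
Darcy-Weisbach: ΔP = f(L/D)(ρV²/2) = 0.05328·(1000/0.428)·(1110·0.04045²/2) = 0.05328·2336·0.9082 = 113.1 Pa.
Pumping power P = QΔP = 0.00582·113.1 = 0.6580 W = 0.658 W.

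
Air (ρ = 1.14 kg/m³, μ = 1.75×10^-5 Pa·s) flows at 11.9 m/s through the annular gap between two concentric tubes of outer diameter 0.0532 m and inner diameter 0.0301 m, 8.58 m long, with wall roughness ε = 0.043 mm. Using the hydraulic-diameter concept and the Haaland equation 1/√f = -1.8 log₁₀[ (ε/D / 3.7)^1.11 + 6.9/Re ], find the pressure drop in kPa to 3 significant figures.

Hydraulic diameter D_h = 4A/P = D_o - D_i = 0.0532 - 0.0301 = 0.0231 m.
Re = ρVD_h/μ = 1.14·11.9·0.0231/1.75e-05 = 1.791e+04.
ε/D_h = 4.3e-05/0.0231 = 0.00186; Haaland gives 1/√f = -1.8 log₁₀[0.000218+0.000385] = 5.795, so f = 0.02978.
ΔP = f(L/D_h)(ρV²/2) = 0.02978·8.58/0.0231·80.72 = 892.8 Pa.
ΔP = 0.893 kPa.

ΔP ≈ 0.893 kPa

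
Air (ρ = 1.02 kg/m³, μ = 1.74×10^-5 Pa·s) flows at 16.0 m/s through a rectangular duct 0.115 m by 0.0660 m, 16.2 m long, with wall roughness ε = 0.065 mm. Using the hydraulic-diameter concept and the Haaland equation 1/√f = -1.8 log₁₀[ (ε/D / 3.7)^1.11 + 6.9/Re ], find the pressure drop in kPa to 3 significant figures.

ΔP ≈ 0.548 kPa

Hydraulic diameter D_h = 4A/P = 4·(0.115·0.066)/(2·(0.115+0.066)) = 0.03036/0.362 = 0.08387 m.
Re = ρVD_h/μ = 1.02·16·0.08387/1.74e-05 = 7.866e+04.
ε/D_h = 6.5e-05/0.08387 = 0.000775; Haaland gives 1/√f = -1.8 log₁₀[8.25e-05+8.77e-05] = 6.784, so f = 0.02173.
ΔP = f(L/D_h)(ρV²/2) = 0.02173·16.2/0.08387·130.6 = 547.9 Pa.
ΔP = 0.548 kPa.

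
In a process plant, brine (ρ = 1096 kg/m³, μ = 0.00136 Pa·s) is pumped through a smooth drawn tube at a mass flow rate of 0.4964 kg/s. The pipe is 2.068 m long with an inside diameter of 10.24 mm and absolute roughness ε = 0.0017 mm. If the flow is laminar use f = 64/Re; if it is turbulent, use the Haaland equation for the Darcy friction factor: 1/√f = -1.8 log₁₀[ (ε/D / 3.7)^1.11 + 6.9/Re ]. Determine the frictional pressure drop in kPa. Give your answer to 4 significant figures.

A = πD²/4 = π(0.01024)²/4 = 8.235e-05 m²; mean velocity V = ṁ/(ρA) = 0.4964/(1096 · 8.235e-05) = 5.5 m/s.
Reynolds number Re = ρVD/μ = 1096 · 5.5 · 0.01024 / 0.00136 = 4.538e+04.
Re > 4000 → turbulent. Relative roughness ε/D = 1.7e-06/0.01024 = 0.000166. Haaland: 1/√f = -1.8 log₁₀[(0.000166/3.7)^1.11 + 6.9/4.538e+04] = -1.8 log₁₀[1.49e-05 + 0.000152] = 6.799, so f = 0.02163.
Darcy-Weisbach: ΔP = f(L/D)(ρV²/2) = 0.02163·(2.068/0.01024)·(1096·5.5²/2) = 0.02163·202·1.657e+04 = 7.24e+04 Pa.
ΔP = 7.24e+04 Pa = 72.40 kPa.

ΔP ≈ 72.40 kPa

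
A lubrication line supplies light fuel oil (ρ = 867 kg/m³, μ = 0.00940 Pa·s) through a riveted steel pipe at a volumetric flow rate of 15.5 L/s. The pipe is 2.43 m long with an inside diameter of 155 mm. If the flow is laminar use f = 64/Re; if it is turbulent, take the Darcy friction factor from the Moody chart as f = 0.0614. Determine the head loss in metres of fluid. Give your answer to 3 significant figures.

Q = 15.5 L/s = 15.5/1000 = 0.0155 m³/s.
Cross-sectional area A = πD²/4 = π(0.155)²/4 = 0.01887 m²; mean velocity V = Q/A = 0.0155/0.01887 = 0.8214 m/s.
Reynolds number Re = ρVD/μ = 867 · 0.8214 · 0.155 / 0.0094 = 1.174e+04.
Re > 4000 → turbulent; use the Moody-chart value f = 0.0614.
Darcy-Weisbach: ΔP = f(L/D)(ρV²/2) = 0.0614·(2.43/0.155)·(867·0.8214²/2) = 0.0614·15.68·292.5 = 281.6 Pa.
Head loss h_f = ΔP/(ρg) = 281.6/(867·9.81) = 0.0331 m.

h_f ≈ 0.0331 m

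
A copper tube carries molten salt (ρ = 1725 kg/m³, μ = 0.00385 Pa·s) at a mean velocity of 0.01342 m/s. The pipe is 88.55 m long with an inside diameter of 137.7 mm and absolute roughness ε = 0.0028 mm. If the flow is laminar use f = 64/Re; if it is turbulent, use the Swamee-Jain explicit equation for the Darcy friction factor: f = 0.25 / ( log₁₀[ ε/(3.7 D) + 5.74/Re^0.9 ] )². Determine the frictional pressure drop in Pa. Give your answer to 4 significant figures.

Reynolds number Re = ρVD/μ = 1725 · 0.01342 · 0.1377 / 0.00385 = 828.
Re < 2300 → laminar flow, so f = 64/Re = 64/828 = 0.0773 (the turbulent correlation is not needed).
Darcy-Weisbach: ΔP = f(L/D)(ρV²/2) = 0.0773·(88.55/0.1377)·(1725·0.01342²/2) = 0.0773·643.1·0.1553 = 7.721 Pa.

ΔP ≈ 7.721 Pa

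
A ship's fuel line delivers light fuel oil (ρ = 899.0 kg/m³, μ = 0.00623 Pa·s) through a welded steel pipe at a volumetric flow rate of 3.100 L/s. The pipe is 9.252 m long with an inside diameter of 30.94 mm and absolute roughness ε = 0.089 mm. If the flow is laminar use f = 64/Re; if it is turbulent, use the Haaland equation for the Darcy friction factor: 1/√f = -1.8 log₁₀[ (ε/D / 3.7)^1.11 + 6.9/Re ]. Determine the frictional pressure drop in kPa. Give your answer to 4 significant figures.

ΔP ≈ 71.64 kPa

Q = 3.100 L/s = 3.100/1000 = 0.0031 m³/s.
Cross-sectional area A = πD²/4 = π(0.03094)²/4 = 0.0007518 m²; mean velocity V = Q/A = 0.0031/0.0007518 = 4.123 m/s.
Reynolds number Re = ρVD/μ = 899 · 4.123 · 0.03094 / 0.00623 = 1.841e+04.
Re > 4000 → turbulent. Relative roughness ε/D = 8.9e-05/0.03094 = 0.00288. Haaland: 1/√f = -1.8 log₁₀[(0.00288/3.7)^1.11 + 6.9/1.841e+04] = -1.8 log₁₀[0.000354 + 0.000375] = 5.648, so f = 0.03135.
Darcy-Weisbach: ΔP = f(L/D)(ρV²/2) = 0.03135·(9.252/0.03094)·(899·4.123²/2) = 0.03135·299·7642 = 7.164e+04 Pa.
ΔP = 7.164e+04 Pa = 71.64 kPa.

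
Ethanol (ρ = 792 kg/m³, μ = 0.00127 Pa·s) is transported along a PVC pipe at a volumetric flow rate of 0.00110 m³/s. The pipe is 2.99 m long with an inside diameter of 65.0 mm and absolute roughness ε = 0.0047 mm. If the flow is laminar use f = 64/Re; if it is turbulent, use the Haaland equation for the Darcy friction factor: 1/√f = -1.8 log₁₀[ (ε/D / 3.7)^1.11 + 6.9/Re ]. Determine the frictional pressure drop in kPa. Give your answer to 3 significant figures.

Cross-sectional area A = πD²/4 = π(0.065)²/4 = 0.003318 m²; mean velocity V = Q/A = 0.0011/0.003318 = 0.3315 m/s.
Reynolds number Re = ρVD/μ = 792 · 0.3315 · 0.065 / 0.00127 = 1.344e+04.
Re > 4000 → turbulent. Relative roughness ε/D = 4.7e-06/0.065 = 7.23e-05. Haaland: 1/√f = -1.8 log₁₀[(7.23e-05/3.7)^1.11 + 6.9/1.344e+04] = -1.8 log₁₀[5.93e-06 + 0.000513] = 5.912, so f = 0.02861.
Darcy-Weisbach: ΔP = f(L/D)(ρV²/2) = 0.02861·(2.99/0.065)·(792·0.3315²/2) = 0.02861·46·43.52 = 57.27 Pa.
ΔP = 57.27 Pa = 0.0573 kPa.

ΔP ≈ 0.0573 kPa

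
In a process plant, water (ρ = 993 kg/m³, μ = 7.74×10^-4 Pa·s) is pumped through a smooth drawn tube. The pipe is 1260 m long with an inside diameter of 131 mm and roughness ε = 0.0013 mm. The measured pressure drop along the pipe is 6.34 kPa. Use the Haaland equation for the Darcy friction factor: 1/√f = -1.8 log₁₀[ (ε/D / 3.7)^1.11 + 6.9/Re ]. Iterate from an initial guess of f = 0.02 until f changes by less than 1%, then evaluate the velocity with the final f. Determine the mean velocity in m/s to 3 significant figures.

Rearranging Darcy-Weisbach: V = √(2·ΔP·D/(f·L·ρ)). With ε/D = 1.3e-06/0.131 = 9.92e-06, iterate starting from f = 0.02:
  f = 0.02 → V = √(2·6340·0.131/(0.02·1260·993)) = 0.2576 m/s; Re = ρVD/μ = 4.33e+04; f → 0.02142
  f = 0.02142 → V = 0.249 m/s; Re = 4.184e+04; f → 0.02159
Converged (Δf/f < 1%). With the final f = 0.02159: V = √(2·6340·0.131/(0.02159·1260·993)) = 0.248 m/s.

V ≈ 0.248 m/s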